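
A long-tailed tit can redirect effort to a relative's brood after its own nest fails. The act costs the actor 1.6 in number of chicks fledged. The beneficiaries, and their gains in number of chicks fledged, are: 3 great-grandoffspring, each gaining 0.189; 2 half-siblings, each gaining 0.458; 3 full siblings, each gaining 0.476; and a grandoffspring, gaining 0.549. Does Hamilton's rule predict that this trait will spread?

Hamilton's rule: the trait is favored when the sum of r·B over every recipient exceeds the actor's cost C.
r to a great-grandoffspring = 0.125 (three parent–offspring links: r = (1/2)^3 = 1/8).
r to a half-sibling = 1/4 (half-sibs share one parent — one path of length 2: r = (1/2)^2 = 1/4).
r to a full sibling = 0.5 (full sibs share both parents — two paths of length 2: r = 2·(1/2)^2 = 1/2).
r to a grandoffspring = 0.25 (two parent–offspring links: r = (1/2)^2 = 1/4).
Summing one r·B term per recipient: 3·0.125·0.189 + 2·0.25·0.458 + 3·0.5·0.476 + 1·0.25·0.549 = 1.151125.
1.151125 < 1.6: the indirect benefit is less than the cost.

No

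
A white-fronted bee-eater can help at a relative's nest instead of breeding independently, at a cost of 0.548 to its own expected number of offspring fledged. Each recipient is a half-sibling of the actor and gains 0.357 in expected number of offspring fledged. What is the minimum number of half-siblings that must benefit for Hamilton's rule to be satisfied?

r to a half-sibling = 1/4 (half-sibs share one parent — one path of length 2: r = (1/2)^2 = 1/4).
Hamilton's rule: n·r·B > C  ⇒  n > C/(r·B) = 0.548/(0.25·0.357) = 6.14.
The smallest integer exceeding 6.14 is 7.

7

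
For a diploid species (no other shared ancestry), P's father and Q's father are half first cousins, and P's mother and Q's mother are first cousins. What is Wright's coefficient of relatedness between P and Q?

Wright's path rule: contributions from independent ancestry routes add.
P and Q are related in two ways: half second cousins through their fathers (r = 1/64) and second cousins through their mothers (r = 1/32).
r = 1/64 + 1/32 = 0.046875.

0.046875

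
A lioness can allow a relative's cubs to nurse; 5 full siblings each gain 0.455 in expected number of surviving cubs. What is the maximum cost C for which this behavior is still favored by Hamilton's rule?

1.1375

r to a full sibling = 1/2 (full sibs share both parents — two paths of length 2: r = 2·(1/2)^2 = 1/2).
Hamilton's rule: n·r·B > C, so the trait is favored while C < n·r·B = 5·0.5·0.455 = 1.1375.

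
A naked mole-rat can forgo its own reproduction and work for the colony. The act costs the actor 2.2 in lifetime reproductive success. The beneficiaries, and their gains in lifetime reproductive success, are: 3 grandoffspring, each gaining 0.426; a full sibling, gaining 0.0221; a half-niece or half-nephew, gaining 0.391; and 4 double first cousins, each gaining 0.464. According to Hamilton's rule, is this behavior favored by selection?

No

Hamilton's rule: the trait is favored when the sum of r·B over every recipient exceeds the actor's cost C.
r to a grandoffspring = 0.25 (two parent–offspring links: r = (1/2)^2 = 1/4).
r to a full sibling = 1/2 (full sibs share both parents — two paths of length 2: r = 2·(1/2)^2 = 1/2).
r to a half-niece or half-nephew = 0.125 (half-aunt/uncle↔niece/nephew: one path of length 3: r = (1/2)^3 = 1/8).
r to a double first cousin = 1/4 (double first cousins share both grandparent pairs — four paths of length 4: r = 4·(1/2)^4 = 1/4).
Summing one r·B term per recipient: 3·0.25·0.426 + 1·0.5·0.0221 + 1·0.125·0.391 + 4·0.25·0.464 = 0.843425.
0.843425 < 2.2: the indirect benefit is less than the cost.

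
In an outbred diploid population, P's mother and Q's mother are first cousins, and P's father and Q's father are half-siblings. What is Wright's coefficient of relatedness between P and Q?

0.09375

Independent pedigree routes through distinct common ancestors add.
P and Q are related in two ways: second cousins through their mothers (r = 1/32) and half first cousins through their fathers (r = 1/16).
r = 1/32 + 1/16 = 3/32 = 0.09375.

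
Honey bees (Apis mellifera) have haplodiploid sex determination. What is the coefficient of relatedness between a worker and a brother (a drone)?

0.25

Her haploid brother carries none of their father's genes and a random half of their mother's genome; that half matches the maternal half of her own genome with probability 1/2: r = 1/2 · 1/2 = 1/4.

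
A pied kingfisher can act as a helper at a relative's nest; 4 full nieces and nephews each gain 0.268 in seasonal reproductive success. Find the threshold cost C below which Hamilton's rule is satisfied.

r to a full niece or nephew = 0.25 (full aunt/uncle↔niece/nephew: two paths of length 3 through the shared grandparent pair: r = 2·(1/2)^3 = 1/4).
Hamilton's rule: n·r·B > C, so the trait is favored while C < n·r·B = 4·0.25·0.268 = 0.268.

0.268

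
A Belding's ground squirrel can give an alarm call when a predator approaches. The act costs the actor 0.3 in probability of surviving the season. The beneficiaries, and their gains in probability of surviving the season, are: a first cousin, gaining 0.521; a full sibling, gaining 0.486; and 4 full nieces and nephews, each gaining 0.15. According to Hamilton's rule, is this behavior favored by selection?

Hamilton's rule: the trait is favored when the sum of r·B over every recipient exceeds the actor's cost C.
r to a first cousin = 0.125 (first cousins share one grandparent pair — two paths of length 4: r = 2·(1/2)^4 = 1/8).
r to a full sibling = 0.5 (full sibs share both parents — two paths of length 2: r = 2·(1/2)^2 = 1/2).
r to a full niece or nephew = 0.25 (full aunt/uncle↔niece/nephew: two paths of length 3 through the shared grandparent pair: r = 2·(1/2)^3 = 1/4).
Summing one r·B term per recipient: 1·0.125·0.521 + 1·0.5·0.486 + 4·0.25·0.15 = 0.458125.
0.458125 > 0.3: the indirect benefit exceeds the cost.

Yes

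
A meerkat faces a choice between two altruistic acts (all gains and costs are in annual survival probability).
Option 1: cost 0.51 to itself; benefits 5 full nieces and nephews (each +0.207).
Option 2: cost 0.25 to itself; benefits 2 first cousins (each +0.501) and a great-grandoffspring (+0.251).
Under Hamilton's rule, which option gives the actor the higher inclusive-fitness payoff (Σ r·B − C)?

Option 1: r to a full niece or nephew = 0.25.
Option 1: Σ r·B − C = (5·0.25·0.207) − 0.51 = -0.25125.
Option 2: r to a first cousin = 0.125.
Option 2: r to a great-grandoffspring = 0.125.
Option 2: Σ r·B − C = (2·0.125·0.501 + 1·0.125·0.251) − 0.25 = -0.093375.
Option 2 has the higher net inclusive-fitness payoff.

Option 2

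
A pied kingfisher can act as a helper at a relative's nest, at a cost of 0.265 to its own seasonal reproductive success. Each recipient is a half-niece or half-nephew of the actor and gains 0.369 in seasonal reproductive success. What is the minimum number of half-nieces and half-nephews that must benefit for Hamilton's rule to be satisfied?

6

r to a half-niece or half-nephew = 1/8 (half-aunt/uncle↔niece/nephew: one path of length 3: r = (1/2)^3 = 1/8).
Hamilton's rule: n·r·B > C  ⇒  n > C/(r·B) = 0.265/(0.125·0.369) = 5.745.
The smallest integer exceeding 5.745 is 6.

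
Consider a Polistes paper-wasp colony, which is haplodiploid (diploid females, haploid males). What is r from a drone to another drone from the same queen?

Haploid brothers each carry a random half of the queen's diploid genome, so on average they share half: r = 1/2.

0.5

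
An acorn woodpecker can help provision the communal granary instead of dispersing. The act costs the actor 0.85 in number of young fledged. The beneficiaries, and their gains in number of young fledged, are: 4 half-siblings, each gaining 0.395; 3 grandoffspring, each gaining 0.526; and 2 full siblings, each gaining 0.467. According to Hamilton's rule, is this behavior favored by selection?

Yes

Hamilton's rule: the trait is favored when the sum of r·B over every recipient exceeds the actor's cost C.
r to a half-sibling = 1/4 (half-sibs share one parent — one path of length 2: r = (1/2)^2 = 1/4).
r to a grandoffspring = 0.25 (two parent–offspring links: r = (1/2)^2 = 1/4).
r to a full sibling = 0.5 (full sibs share both parents — two paths of length 2: r = 2·(1/2)^2 = 1/2).
Summing one r·B term per recipient: 4·0.25·0.395 + 3·0.25·0.526 + 2·0.5·0.467 = 1.2565.
1.2565 > 0.85: the indirect benefit exceeds the cost.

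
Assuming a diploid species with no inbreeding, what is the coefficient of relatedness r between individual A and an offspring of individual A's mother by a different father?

Each parent–offspring link contributes a factor of 1/2, and independent paths through distinct common ancestors add.
Half-sibs share one parent — one path of length 2: r = (1/2)^2 = 1/4.

0.25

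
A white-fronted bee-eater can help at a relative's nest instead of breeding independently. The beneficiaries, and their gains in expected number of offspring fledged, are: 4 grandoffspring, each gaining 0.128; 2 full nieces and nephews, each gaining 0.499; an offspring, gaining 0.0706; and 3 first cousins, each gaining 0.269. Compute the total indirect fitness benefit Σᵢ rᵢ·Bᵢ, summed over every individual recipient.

0.513675

r to a grandoffspring = 0.25 (two parent–offspring links: r = (1/2)^2 = 1/4).
r to a full niece or nephew = 0.25 (full aunt/uncle↔niece/nephew: two paths of length 3 through the shared grandparent pair: r = 2·(1/2)^3 = 1/4).
r to an offspring = 0.5 (one parent–offspring link: r = (1/2)^1 = 1/2).
r to a first cousin = 0.125 (first cousins share one grandparent pair — two paths of length 4: r = 2·(1/2)^4 = 1/8).
Summing one r·B term per recipient: 4·0.25·0.128 + 2·0.25·0.499 + 1·0.5·0.0706 + 3·0.125·0.269 = 0.513675.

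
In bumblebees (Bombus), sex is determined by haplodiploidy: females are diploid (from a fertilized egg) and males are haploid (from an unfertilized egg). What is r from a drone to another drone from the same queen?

0.5

Haploid brothers each carry a random half of the queen's diploid genome, so on average they share half: r = 1/2.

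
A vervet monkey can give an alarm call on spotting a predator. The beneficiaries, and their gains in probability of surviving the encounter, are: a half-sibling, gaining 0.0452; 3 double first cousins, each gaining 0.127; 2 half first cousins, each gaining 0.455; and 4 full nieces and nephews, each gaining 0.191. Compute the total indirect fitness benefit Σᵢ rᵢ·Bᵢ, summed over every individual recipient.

0.354425

r to a half-sibling = 1/4 (half-sibs share one parent — one path of length 2: r = (1/2)^2 = 1/4).
r to a double first cousin = 1/4 (double first cousins share both grandparent pairs — four paths of length 4: r = 4·(1/2)^4 = 1/4).
r to a half first cousin = 0.0625 (half first cousins share one grandparent — one path of length 4: r = (1/2)^4 = 1/16).
r to a full niece or nephew = 1/4 (full aunt/uncle↔niece/nephew: two paths of length 3 through the shared grandparent pair: r = 2·(1/2)^3 = 1/4).
Summing one r·B term per recipient: 1·0.25·0.0452 + 3·0.25·0.127 + 2·0.0625·0.455 + 4·0.25·0.191 = 0.354425.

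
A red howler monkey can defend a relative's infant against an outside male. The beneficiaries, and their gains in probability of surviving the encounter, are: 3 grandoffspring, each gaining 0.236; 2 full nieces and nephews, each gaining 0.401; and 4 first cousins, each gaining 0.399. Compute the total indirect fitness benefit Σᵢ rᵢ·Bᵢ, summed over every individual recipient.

0.577

r to a grandoffspring = 0.25 (two parent–offspring links: r = (1/2)^2 = 1/4).
r to a full niece or nephew = 0.25 (full aunt/uncle↔niece/nephew: two paths of length 3 through the shared grandparent pair: r = 2·(1/2)^3 = 1/4).
r to a first cousin = 0.125 (first cousins share one grandparent pair — two paths of length 4: r = 2·(1/2)^4 = 1/8).
Summing one r·B term per recipient: 3·0.25·0.236 + 2·0.25·0.401 + 4·0.125·0.399 = 0.577.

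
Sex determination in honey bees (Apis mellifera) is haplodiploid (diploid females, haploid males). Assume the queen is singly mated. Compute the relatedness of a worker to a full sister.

Haplodiploid full sisters inherit their father's entire haploid genome identically (contributing 1/2) and on average half of their mother's contribution (1/2 · 1/2 = 1/4); r = 1/2 + 1/4 = 3/4.

0.75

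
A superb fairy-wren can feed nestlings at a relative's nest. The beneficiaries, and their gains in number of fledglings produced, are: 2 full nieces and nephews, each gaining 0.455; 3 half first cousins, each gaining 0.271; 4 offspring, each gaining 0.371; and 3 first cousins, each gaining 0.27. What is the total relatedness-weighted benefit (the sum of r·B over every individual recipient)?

1.1215625

r to a full niece or nephew = 0.25 (full aunt/uncle↔niece/nephew: two paths of length 3 through the shared grandparent pair: r = 2·(1/2)^3 = 1/4).
r to a half first cousin = 1/16 (half first cousins share one grandparent — one path of length 4: r = (1/2)^4 = 1/16).
r to an offspring = 1/2 (one parent–offspring link: r = (1/2)^1 = 1/2).
r to a first cousin = 1/8 (first cousins share one grandparent pair — two paths of length 4: r = 2·(1/2)^4 = 1/8).
Summing one r·B term per recipient: 2·0.25·0.455 + 3·0.0625·0.271 + 4·0.5·0.371 + 3·0.125·0.27 = 1.1215625.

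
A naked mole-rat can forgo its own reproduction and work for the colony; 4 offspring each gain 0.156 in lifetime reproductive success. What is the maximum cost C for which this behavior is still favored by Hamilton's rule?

r to an offspring = 0.5 (one parent–offspring link: r = (1/2)^1 = 1/2).
Hamilton's rule: n·r·B > C, so the trait is favored while C < n·r·B = 4·0.5·0.156 = 0.312.

0.312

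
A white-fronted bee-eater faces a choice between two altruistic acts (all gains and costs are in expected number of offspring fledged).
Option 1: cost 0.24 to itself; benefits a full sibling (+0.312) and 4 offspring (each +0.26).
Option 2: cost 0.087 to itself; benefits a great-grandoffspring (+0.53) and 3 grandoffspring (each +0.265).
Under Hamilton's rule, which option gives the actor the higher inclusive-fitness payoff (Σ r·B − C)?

Option 1

Option 1: r to a full sibling = 0.5.
Option 1: r to an offspring = 0.5.
Option 1: Σ r·B − C = (1·0.5·0.312 + 4·0.5·0.26) − 0.24 = 0.436.
Option 2: r to a great-grandoffspring = 0.125.
Option 2: r to a grandoffspring = 0.25.
Option 2: Σ r·B − C = (1·0.125·0.53 + 3·0.25·0.265) − 0.087 = 0.178.
Option 1 has the higher net inclusive-fitness payoff.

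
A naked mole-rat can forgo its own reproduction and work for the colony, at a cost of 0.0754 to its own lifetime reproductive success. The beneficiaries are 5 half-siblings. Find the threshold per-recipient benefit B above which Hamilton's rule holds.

r to a half-sibling = 1/4 (half-sibs share one parent — one path of length 2: r = (1/2)^2 = 1/4).
Hamilton's rule with n recipients of equal r: n·r·B > C, so B > C/(n·r) = 0.0754/(5·0.25) = 0.0603.

0.0603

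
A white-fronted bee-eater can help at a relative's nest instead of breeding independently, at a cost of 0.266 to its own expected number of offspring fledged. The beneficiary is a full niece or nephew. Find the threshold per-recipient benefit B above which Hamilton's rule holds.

1.064

r to a full niece or nephew = 1/4 (full aunt/uncle↔niece/nephew: two paths of length 3 through the shared grandparent pair: r = 2·(1/2)^3 = 1/4).
Hamilton's rule with n recipients of equal r: n·r·B > C, so B > C/(n·r) = 0.266/(1·0.25) = 1.064.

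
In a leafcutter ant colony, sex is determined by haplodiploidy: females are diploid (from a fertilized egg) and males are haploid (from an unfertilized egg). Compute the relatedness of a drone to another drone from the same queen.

0.5

Haploid brothers each carry a random half of the queen's diploid genome, so on average they share half: r = 1/2.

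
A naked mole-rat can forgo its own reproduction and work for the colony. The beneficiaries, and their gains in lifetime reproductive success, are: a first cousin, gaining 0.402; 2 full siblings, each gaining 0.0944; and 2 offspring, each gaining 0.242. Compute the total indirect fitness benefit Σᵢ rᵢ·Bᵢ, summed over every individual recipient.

r to a first cousin = 1/8 (first cousins share one grandparent pair — two paths of length 4: r = 2·(1/2)^4 = 1/8).
r to a full sibling = 0.5 (full sibs share both parents — two paths of length 2: r = 2·(1/2)^2 = 1/2).
r to an offspring = 1/2 (one parent–offspring link: r = (1/2)^1 = 1/2).
Summing one r·B term per recipient: 1·0.125·0.402 + 2·0.5·0.0944 + 2·0.5·0.242 = 0.38665.

0.38665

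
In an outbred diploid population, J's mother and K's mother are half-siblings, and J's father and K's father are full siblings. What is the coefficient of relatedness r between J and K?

With two independent routes of shared ancestry, r is the sum of the two contributions.
J and K are related in two ways: half first cousins through their mothers (r = 1/16) and first cousins through their fathers (r = 1/8).
r = 1/16 + 1/8 = 0.1875.

0.1875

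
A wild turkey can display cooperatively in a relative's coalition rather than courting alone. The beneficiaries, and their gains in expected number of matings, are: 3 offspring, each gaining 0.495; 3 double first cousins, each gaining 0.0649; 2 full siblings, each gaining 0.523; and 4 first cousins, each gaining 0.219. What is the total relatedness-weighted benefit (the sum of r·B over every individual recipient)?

r to an offspring = 1/2 (one parent–offspring link: r = (1/2)^1 = 1/2).
r to a double first cousin = 0.25 (double first cousins share both grandparent pairs — four paths of length 4: r = 4·(1/2)^4 = 1/4).
r to a full sibling = 1/2 (full sibs share both parents — two paths of length 2: r = 2·(1/2)^2 = 1/2).
r to a first cousin = 1/8 (first cousins share one grandparent pair — two paths of length 4: r = 2·(1/2)^4 = 1/8).
Summing one r·B term per recipient: 3·0.5·0.495 + 3·0.25·0.0649 + 2·0.5·0.523 + 4·0.125·0.219 = 1.423675.

1.423675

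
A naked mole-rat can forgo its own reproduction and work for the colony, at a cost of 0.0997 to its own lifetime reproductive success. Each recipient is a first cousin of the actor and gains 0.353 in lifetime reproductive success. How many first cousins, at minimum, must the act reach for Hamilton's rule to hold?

r to a first cousin = 1/8 (first cousins share one grandparent pair — two paths of length 4: r = 2·(1/2)^4 = 1/8).
Hamilton's rule: n·r·B > C  ⇒  n > C/(r·B) = 0.0997/(0.125·0.353) = 2.259.
The smallest integer exceeding 2.259 is 3.

3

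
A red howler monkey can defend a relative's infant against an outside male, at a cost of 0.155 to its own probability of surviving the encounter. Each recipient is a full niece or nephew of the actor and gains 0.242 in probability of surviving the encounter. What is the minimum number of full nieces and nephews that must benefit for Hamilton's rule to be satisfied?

3

r to a full niece or nephew = 0.25 (full aunt/uncle↔niece/nephew: two paths of length 3 through the shared grandparent pair: r = 2·(1/2)^3 = 1/4).
Hamilton's rule: n·r·B > C  ⇒  n > C/(r·B) = 0.155/(0.25·0.242) = 2.562.
The smallest integer exceeding 2.562 is 3.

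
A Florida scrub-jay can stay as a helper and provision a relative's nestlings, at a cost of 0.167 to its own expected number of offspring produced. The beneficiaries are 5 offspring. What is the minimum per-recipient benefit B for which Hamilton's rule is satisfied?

0.0668

r to an offspring = 1/2 (one parent–offspring link: r = (1/2)^1 = 1/2).
Hamilton's rule with n recipients of equal r: n·r·B > C, so B > C/(n·r) = 0.167/(5·0.5) = 0.0668.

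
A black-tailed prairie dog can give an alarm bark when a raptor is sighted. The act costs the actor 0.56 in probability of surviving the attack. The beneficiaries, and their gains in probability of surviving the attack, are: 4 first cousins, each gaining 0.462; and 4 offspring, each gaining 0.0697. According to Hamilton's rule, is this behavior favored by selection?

No

Hamilton's rule: the trait is favored when the sum of r·B over every recipient exceeds the actor's cost C.
r to a first cousin = 0.125 (first cousins share one grandparent pair — two paths of length 4: r = 2·(1/2)^4 = 1/8).
r to an offspring = 0.5 (one parent–offspring link: r = (1/2)^1 = 1/2).
Summing one r·B term per recipient: 4·0.125·0.462 + 4·0.5·0.0697 = 0.3704.
0.3704 < 0.56: the indirect benefit is less than the cost.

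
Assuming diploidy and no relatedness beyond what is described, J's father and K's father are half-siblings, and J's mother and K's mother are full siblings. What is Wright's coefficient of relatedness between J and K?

0.1875

Relatedness sums over independent paths through distinct common ancestors.
J and K are related in two ways: half first cousins through their fathers (r = 1/16) and first cousins through their mothers (r = 1/8).
r = 1/16 + 1/8 = 3/16 = 0.1875.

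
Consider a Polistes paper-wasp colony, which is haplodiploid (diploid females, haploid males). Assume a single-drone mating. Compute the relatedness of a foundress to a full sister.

Haplodiploid full sisters inherit their father's entire haploid genome identically (contributing 1/2) and on average half of their mother's contribution (1/2 · 1/2 = 1/4); r = 1/2 + 1/4 = 3/4.

0.75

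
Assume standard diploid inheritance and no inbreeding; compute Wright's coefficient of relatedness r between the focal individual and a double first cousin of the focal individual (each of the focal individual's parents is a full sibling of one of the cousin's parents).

0.25

Each parent–offspring link contributes a factor of 1/2, and independent paths through distinct common ancestors add.
Double first cousins share both grandparent pairs — four paths of length 4: r = 4·(1/2)^4 = 1/4.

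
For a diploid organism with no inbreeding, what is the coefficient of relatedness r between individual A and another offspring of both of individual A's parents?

0.5

Each parent–offspring link contributes a factor of 1/2, and independent paths through distinct common ancestors add.
Full sibs share both parents — two paths of length 2: r = 2·(1/2)^2 = 1/2.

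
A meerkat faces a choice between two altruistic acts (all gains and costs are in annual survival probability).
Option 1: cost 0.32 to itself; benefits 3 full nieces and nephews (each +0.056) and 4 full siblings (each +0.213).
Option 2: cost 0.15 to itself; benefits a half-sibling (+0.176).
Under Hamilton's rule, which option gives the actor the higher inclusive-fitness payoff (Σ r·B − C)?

Option 1

Option 1: r to a full niece or nephew = 0.25.
Option 1: r to a full sibling = 0.5.
Option 1: Σ r·B − C = (3·0.25·0.056 + 4·0.5·0.213) − 0.32 = 0.148.
Option 2: r to a half-sibling = 0.25.
Option 2: Σ r·B − C = (1·0.25·0.176) − 0.15 = -0.106.
Option 1 has the higher net inclusive-fitness payoff.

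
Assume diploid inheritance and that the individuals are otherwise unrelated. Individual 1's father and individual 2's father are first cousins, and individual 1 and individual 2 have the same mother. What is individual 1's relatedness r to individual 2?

Relatedness sums over independent paths through distinct common ancestors.
Individual 1 and individual 2 are related in two ways: second cousins through their fathers (r = 1/32) and half-sibs through their shared mother (r = 1/4).
r = 1/32 + 1/4 = 0.28125.

0.28125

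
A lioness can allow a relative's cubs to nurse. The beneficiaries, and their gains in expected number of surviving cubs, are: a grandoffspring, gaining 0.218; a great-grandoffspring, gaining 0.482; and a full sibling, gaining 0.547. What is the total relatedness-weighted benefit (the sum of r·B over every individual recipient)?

r to a grandoffspring = 0.25 (two parent–offspring links: r = (1/2)^2 = 1/4).
r to a great-grandoffspring = 0.125 (three parent–offspring links: r = (1/2)^3 = 1/8).
r to a full sibling = 1/2 (full sibs share both parents — two paths of length 2: r = 2·(1/2)^2 = 1/2).
Summing one r·B term per recipient: 1·0.25·0.218 + 1·0.125·0.482 + 1·0.5·0.547 = 0.38825.

0.38825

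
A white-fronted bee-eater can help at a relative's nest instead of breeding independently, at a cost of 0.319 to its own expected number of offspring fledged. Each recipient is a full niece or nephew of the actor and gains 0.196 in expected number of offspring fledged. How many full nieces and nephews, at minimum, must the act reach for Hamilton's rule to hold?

7

r to a full niece or nephew = 1/4 (full aunt/uncle↔niece/nephew: two paths of length 3 through the shared grandparent pair: r = 2·(1/2)^3 = 1/4).
Hamilton's rule: n·r·B > C  ⇒  n > C/(r·B) = 0.319/(0.25·0.196) = 6.51.
The smallest integer exceeding 6.51 is 7.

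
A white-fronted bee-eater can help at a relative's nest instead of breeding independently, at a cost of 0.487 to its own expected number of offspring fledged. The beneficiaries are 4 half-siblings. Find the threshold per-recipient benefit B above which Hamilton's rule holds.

0.487

r to a half-sibling = 0.25 (half-sibs share one parent — one path of length 2: r = (1/2)^2 = 1/4).
Hamilton's rule with n recipients of equal r: n·r·B > C, so B > C/(n·r) = 0.487/(4·0.25) = 0.487.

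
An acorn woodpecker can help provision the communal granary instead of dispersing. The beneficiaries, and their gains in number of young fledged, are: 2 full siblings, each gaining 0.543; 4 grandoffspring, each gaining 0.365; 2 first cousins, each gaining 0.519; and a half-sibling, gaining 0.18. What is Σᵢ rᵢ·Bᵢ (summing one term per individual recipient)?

1.08275

r to a full sibling = 0.5 (full sibs share both parents — two paths of length 2: r = 2·(1/2)^2 = 1/2).
r to a grandoffspring = 0.25 (two parent–offspring links: r = (1/2)^2 = 1/4).
r to a first cousin = 1/8 (first cousins share one grandparent pair — two paths of length 4: r = 2·(1/2)^4 = 1/8).
r to a half-sibling = 1/4 (half-sibs share one parent — one path of length 2: r = (1/2)^2 = 1/4).
Summing one r·B term per recipient: 2·0.5·0.543 + 4·0.25·0.365 + 2·0.125·0.519 + 1·0.25·0.18 = 1.08275.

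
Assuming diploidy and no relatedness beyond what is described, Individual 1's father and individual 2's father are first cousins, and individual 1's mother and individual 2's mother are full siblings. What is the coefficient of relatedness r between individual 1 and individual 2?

0.15625

With two independent routes of shared ancestry, r is the sum of the two contributions.
Individual 1 and individual 2 are related in two ways: second cousins through their fathers (r = 1/32) and first cousins through their mothers (r = 1/8).
r = 1/32 + 1/8 = 5/32 = 0.15625.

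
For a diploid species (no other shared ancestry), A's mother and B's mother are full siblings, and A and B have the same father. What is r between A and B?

0.375

Wright's path rule: contributions from independent ancestry routes add.
A and B are related in two ways: first cousins through their mothers (r = 1/8) and half-sibs through their shared father (r = 1/4).
r = 1/8 + 1/4 = 3/8 = 0.375.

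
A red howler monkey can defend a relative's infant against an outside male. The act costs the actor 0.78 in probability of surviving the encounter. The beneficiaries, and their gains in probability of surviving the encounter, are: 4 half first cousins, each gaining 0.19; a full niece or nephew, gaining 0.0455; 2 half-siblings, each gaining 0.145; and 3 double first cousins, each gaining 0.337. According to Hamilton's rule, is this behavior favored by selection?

No

Hamilton's rule: the trait is favored when the sum of r·B over every recipient exceeds the actor's cost C.
r to a half first cousin = 0.0625 (half first cousins share one grandparent — one path of length 4: r = (1/2)^4 = 1/16).
r to a full niece or nephew = 1/4 (full aunt/uncle↔niece/nephew: two paths of length 3 through the shared grandparent pair: r = 2·(1/2)^3 = 1/4).
r to a half-sibling = 0.25 (half-sibs share one parent — one path of length 2: r = (1/2)^2 = 1/4).
r to a double first cousin = 0.25 (double first cousins share both grandparent pairs — four paths of length 4: r = 4·(1/2)^4 = 1/4).
Summing one r·B term per recipient: 4·0.0625·0.19 + 1·0.25·0.0455 + 2·0.25·0.145 + 3·0.25·0.337 = 0.384125.
0.384125 < 0.78: the indirect benefit is less than the cost.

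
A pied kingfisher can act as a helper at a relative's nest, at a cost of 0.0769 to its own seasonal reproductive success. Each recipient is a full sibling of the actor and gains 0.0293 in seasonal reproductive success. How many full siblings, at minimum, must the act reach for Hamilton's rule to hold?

r to a full sibling = 1/2 (full sibs share both parents — two paths of length 2: r = 2·(1/2)^2 = 1/2).
Hamilton's rule: n·r·B > C  ⇒  n > C/(r·B) = 0.0769/(0.5·0.0293) = 5.249.
The smallest integer exceeding 5.249 is 6.

6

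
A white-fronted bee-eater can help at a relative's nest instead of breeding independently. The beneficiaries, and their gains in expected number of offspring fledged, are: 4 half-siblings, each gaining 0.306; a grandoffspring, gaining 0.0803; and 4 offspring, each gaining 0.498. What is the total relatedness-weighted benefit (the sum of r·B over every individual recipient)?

r to a half-sibling = 0.25 (half-sibs share one parent — one path of length 2: r = (1/2)^2 = 1/4).
r to a grandoffspring = 1/4 (two parent–offspring links: r = (1/2)^2 = 1/4).
r to an offspring = 1/2 (one parent–offspring link: r = (1/2)^1 = 1/2).
Summing one r·B term per recipient: 4·0.25·0.306 + 1·0.25·0.0803 + 4·0.5·0.498 = 1.322075.

1.322075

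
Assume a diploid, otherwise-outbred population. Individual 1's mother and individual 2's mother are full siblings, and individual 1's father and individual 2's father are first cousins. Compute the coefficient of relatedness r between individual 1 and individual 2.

Relatedness sums over independent paths through distinct common ancestors.
Individual 1 and individual 2 are related in two ways: first cousins through their mothers (r = 1/8) and second cousins through their fathers (r = 1/32).
r = 1/8 + 1/32 = 5/32 = 0.15625.

0.15625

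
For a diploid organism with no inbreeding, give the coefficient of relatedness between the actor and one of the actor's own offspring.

0.5

Each parent–offspring link contributes a factor of 1/2, and independent paths through distinct common ancestors add.
One parent–offspring link: r = (1/2)^1 = 1/2.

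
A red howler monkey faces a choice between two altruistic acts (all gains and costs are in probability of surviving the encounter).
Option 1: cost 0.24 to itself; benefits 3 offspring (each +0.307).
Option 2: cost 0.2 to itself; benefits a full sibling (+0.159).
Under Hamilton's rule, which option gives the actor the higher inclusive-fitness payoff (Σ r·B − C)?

Option 1

Option 1: r to an offspring = 0.5.
Option 1: Σ r·B − C = (3·0.5·0.307) − 0.24 = 0.2205.
Option 2: r to a full sibling = 0.5.
Option 2: Σ r·B − C = (1·0.5·0.159) − 0.2 = -0.1205.
Option 1 has the higher net inclusive-fitness payoff.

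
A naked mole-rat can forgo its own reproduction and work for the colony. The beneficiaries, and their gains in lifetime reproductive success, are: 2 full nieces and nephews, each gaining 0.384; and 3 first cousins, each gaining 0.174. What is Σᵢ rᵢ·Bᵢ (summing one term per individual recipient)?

r to a full niece or nephew = 1/4 (full aunt/uncle↔niece/nephew: two paths of length 3 through the shared grandparent pair: r = 2·(1/2)^3 = 1/4).
r to a first cousin = 1/8 (first cousins share one grandparent pair — two paths of length 4: r = 2·(1/2)^4 = 1/8).
Summing one r·B term per recipient: 2·0.25·0.384 + 3·0.125·0.174 = 0.25725.

0.25725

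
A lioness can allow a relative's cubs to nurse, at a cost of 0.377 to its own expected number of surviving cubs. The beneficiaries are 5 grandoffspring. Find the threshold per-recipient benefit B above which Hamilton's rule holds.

r to a grandoffspring = 0.25 (two parent–offspring links: r = (1/2)^2 = 1/4).
Hamilton's rule with n recipients of equal r: n·r·B > C, so B > C/(n·r) = 0.377/(5·0.25) = 0.3016.

0.3016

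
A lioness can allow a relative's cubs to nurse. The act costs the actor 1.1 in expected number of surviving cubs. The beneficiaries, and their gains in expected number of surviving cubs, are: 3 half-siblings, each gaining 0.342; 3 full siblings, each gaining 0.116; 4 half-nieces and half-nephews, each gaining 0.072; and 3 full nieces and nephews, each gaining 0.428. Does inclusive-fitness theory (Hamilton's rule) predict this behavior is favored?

Hamilton's rule: the trait is favored when the sum of r·B over every recipient exceeds the actor's cost C.
r to a half-sibling = 0.25 (half-sibs share one parent — one path of length 2: r = (1/2)^2 = 1/4).
r to a full sibling = 0.5 (full sibs share both parents — two paths of length 2: r = 2·(1/2)^2 = 1/2).
r to a half-niece or half-nephew = 1/8 (half-aunt/uncle↔niece/nephew: one path of length 3: r = (1/2)^3 = 1/8).
r to a full niece or nephew = 1/4 (full aunt/uncle↔niece/nephew: two paths of length 3 through the shared grandparent pair: r = 2·(1/2)^3 = 1/4).
Summing one r·B term per recipient: 3·0.25·0.342 + 3·0.5·0.116 + 4·0.125·0.072 + 3·0.25·0.428 = 0.7875.
0.7875 < 1.1: the indirect benefit is less than the cost.

No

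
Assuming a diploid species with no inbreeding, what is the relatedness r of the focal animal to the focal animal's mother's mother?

0.25

Each parent–offspring link contributes a factor of 1/2, and independent paths through distinct common ancestors add.
Two parent–offspring links: r = (1/2)^2 = 1/4.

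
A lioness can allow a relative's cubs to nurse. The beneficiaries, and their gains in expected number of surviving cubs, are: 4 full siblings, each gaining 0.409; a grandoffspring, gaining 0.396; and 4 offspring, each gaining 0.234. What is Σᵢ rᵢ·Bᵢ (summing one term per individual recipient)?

r to a full sibling = 0.5 (full sibs share both parents — two paths of length 2: r = 2·(1/2)^2 = 1/2).
r to a grandoffspring = 0.25 (two parent–offspring links: r = (1/2)^2 = 1/4).
r to an offspring = 1/2 (one parent–offspring link: r = (1/2)^1 = 1/2).
Summing one r·B term per recipient: 4·0.5·0.409 + 1·0.25·0.396 + 4·0.5·0.234 = 1.385.

1.385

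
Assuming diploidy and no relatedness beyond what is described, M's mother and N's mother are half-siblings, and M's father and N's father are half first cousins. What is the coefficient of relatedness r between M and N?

Wright's path rule: contributions from independent ancestry routes add.
M and N are related in two ways: half first cousins through their mothers (r = 1/16) and half second cousins through their fathers (r = 1/64).
r = 1/16 + 1/64 = 0.078125.

0.078125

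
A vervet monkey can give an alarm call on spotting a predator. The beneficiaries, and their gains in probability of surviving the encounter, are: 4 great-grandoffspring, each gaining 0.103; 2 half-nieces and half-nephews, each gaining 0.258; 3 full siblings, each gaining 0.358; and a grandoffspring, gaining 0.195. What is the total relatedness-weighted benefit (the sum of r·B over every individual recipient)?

r to a great-grandoffspring = 0.125 (three parent–offspring links: r = (1/2)^3 = 1/8).
r to a half-niece or half-nephew = 1/8 (half-aunt/uncle↔niece/nephew: one path of length 3: r = (1/2)^3 = 1/8).
r to a full sibling = 0.5 (full sibs share both parents — two paths of length 2: r = 2·(1/2)^2 = 1/2).
r to a grandoffspring = 0.25 (two parent–offspring links: r = (1/2)^2 = 1/4).
Summing one r·B term per recipient: 4·0.125·0.103 + 2·0.125·0.258 + 3·0.5·0.358 + 1·0.25·0.195 = 0.70175.

0.70175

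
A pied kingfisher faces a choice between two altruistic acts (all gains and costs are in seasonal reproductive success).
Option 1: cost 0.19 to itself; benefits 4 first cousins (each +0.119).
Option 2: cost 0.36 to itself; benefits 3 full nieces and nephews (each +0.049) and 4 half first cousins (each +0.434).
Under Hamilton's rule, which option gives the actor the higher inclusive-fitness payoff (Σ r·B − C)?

Option 1

Option 1: r to a first cousin = 0.125.
Option 1: Σ r·B − C = (4·0.125·0.119) − 0.19 = -0.1305.
Option 2: r to a full niece or nephew = 0.25.
Option 2: r to a half first cousin = 0.0625.
Option 2: Σ r·B − C = (3·0.25·0.049 + 4·0.0625·0.434) − 0.36 = -0.21475.
Option 1 has the higher net inclusive-fitness payoff.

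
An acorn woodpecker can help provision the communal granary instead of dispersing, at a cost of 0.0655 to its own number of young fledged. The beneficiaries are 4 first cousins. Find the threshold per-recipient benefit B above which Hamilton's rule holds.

0.131

r to a first cousin = 0.125 (first cousins share one grandparent pair — two paths of length 4: r = 2·(1/2)^4 = 1/8).
Hamilton's rule with n recipients of equal r: n·r·B > C, so B > C/(n·r) = 0.0655/(4·0.125) = 0.131.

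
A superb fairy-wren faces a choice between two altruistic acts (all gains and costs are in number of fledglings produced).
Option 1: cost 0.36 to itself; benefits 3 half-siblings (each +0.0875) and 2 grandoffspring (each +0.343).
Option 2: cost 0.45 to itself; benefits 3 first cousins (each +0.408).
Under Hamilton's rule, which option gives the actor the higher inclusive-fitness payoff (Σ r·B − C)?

Option 1: r to a half-sibling = 0.25.
Option 1: r to a grandoffspring = 0.25.
Option 1: Σ r·B − C = (3·0.25·0.0875 + 2·0.25·0.343) − 0.36 = -0.122875.
Option 2: r to a first cousin = 0.125.
Option 2: Σ r·B − C = (3·0.125·0.408) − 0.45 = -0.297.
Option 1 has the higher net inclusive-fitness payoff.

Option 1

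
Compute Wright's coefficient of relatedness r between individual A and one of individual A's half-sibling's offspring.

Each parent–offspring link contributes a factor of 1/2, and independent paths through distinct common ancestors add.
Half-aunt/uncle↔niece/nephew: one path of length 3: r = (1/2)^3 = 1/8.

0.125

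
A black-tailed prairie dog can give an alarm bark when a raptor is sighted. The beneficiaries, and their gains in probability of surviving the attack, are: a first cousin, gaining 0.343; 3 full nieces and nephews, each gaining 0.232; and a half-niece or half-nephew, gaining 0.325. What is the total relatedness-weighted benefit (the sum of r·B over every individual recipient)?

r to a first cousin = 1/8 (first cousins share one grandparent pair — two paths of length 4: r = 2·(1/2)^4 = 1/8).
r to a full niece or nephew = 0.25 (full aunt/uncle↔niece/nephew: two paths of length 3 through the shared grandparent pair: r = 2·(1/2)^3 = 1/4).
r to a half-niece or half-nephew = 1/8 (half-aunt/uncle↔niece/nephew: one path of length 3: r = (1/2)^3 = 1/8).
Summing one r·B term per recipient: 1·0.125·0.343 + 3·0.25·0.232 + 1·0.125·0.325 = 0.2575.

0.2575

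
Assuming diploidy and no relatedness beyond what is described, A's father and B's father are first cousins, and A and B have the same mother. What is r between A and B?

Relatedness sums over independent paths through distinct common ancestors.
A and B are related in two ways: second cousins through their fathers (r = 1/32) and half-sibs through their shared mother (r = 1/4).
r = 1/32 + 1/4 = 0.28125.

0.28125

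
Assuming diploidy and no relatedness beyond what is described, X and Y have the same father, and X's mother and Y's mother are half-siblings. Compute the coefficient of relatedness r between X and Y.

0.3125

Independent pedigree routes through distinct common ancestors add.
X and Y are related in two ways: half-sibs through their shared father (r = 1/4) and half first cousins through their mothers (r = 1/16).
r = 1/4 + 1/16 = 5/16 = 0.3125.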